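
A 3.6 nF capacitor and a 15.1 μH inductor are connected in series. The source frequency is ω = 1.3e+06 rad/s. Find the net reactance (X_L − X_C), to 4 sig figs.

-194.0 Ω

X_L = ωL = 19.63 Ω
X_C = 1/(ωC) = 213.7 Ω
X = 19.63 − 213.7 = -194.0 Ω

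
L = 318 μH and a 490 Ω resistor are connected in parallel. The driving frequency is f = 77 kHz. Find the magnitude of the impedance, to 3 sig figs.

ω = 2πf = 483800 rad/s
X_L = ωL = 154 Ω
Parallel: admittances add. Y = 1/R + 1/(jωL)
Y = (0.00204 − j0.00650) S
|Y| = 0.00681 S → |Z| = 1/|Y| = 147 Ω, ∠Z = −∠Y = 72.6°

147 Ω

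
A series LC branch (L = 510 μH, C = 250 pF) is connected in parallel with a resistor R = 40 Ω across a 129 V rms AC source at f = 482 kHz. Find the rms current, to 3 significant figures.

3.28 A

ω = 2πf = 3.028e+06 rad/s
X_L = ωL = 1540 Ω
X_C = 1/(ωC) = 1320 Ω
Branch 1: Z₁ = R = 40.0 Ω
Branch 2 (series LC): Z₂ = j(X_L − X_C) = j224 Ω
Parallel: Z = Z₁Z₂/(Z₁+Z₂), |Z| = 39.4 Ω, ∠Z = 10.1°
I = V/|Z| = 129/39.4 = 3.28 A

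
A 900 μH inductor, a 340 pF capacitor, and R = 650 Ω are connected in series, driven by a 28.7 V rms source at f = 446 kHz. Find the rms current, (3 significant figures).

17.8 mA

ω = 2πf = 2.802e+06 rad/s
X_L = ωL = 2520 Ω
X_C = 1/(ωC) = 1050 Ω
Net reactance X = X_L − X_C = 1470 Ω
Z = 650 + j1470 Ω
|Z| = √(650² + 1470²) = 1610 Ω
I = V/|Z| = 28.7/1610 = 17.8 mA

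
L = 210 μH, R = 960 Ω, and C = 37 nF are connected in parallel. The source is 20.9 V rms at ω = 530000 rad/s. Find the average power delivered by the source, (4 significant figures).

X_L = ωL = 111.3 Ω
X_C = 1/(ωC) = 50.99 Ω
Parallel: admittances add. Y = 1/R + 1/(jωL) + jωC
Y = (0.001042 + j0.01063) S
|Y| = 0.01068 S → |Z| = 1/|Y| = 93.67 Ω, ∠Z = −∠Y = -84.40°
I = V/|Z| = 223.1 mA
P = VI cos φ = 20.9 × 0.2231 × cos(-84.40°) = 455.0 mW

455.0 mW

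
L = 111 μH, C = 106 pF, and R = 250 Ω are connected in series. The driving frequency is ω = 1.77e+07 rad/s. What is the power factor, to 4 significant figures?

X_L = ωL = 1965 Ω
X_C = 1/(ωC) = 533.0 Ω
Net reactance X = X_L − X_C = 1432 Ω
Z = 250.0 + j1432 Ω
|Z| = √(250.0² + 1432²) = 1453 Ω
∠Z = arctan(1432/250.0) = 80.10°
cos φ = cos(80.10°) = 0.1720

0.1720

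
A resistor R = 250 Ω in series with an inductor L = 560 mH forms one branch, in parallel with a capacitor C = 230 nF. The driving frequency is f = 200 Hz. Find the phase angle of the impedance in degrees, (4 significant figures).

ω = 2πf = 1257 rad/s
X_L = ωL = 703.7 Ω
X_C = 1/(ωC) = 3460 Ω
Branch 1 (R+jX_L): Z₁ = 250.0 + j703.7 Ω, |Z₁| = 746.8 Ω
Branch 2 (−jX_C): Z₂ = −j3460 Ω
Parallel: Z = Z₁Z₂/(Z₁+Z₂), |Z| = 933.6 Ω, ∠Z = 65.26°

65.26°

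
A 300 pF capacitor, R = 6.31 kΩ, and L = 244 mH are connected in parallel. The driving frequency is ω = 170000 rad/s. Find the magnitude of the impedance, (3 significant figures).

6220 Ω

X_L = ωL = 41500 Ω
X_C = 1/(ωC) = 19600 Ω
Parallel: admittances add. Y = 1/R + 1/(jωL) + jωC
Y = (0.000158 + j2.69e-05) S
|Y| = 0.000161 S → |Z| = 1/|Y| = 6220 Ω, ∠Z = −∠Y = -9.63°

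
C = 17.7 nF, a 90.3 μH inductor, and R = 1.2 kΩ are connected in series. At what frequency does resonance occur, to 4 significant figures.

125.9 kHz

ω₀ = 1/√(LC) = 1/√(9.03e-05 × 1.77e-08) = 791000 rad/s
f₀ = ω₀/(2π) = 125.9 kHz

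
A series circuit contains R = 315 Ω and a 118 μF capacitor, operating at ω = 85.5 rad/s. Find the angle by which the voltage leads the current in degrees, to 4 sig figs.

-17.47°

X_C = 1/(ωC) = 99.12 Ω
Z = 315.0 − j99.12 Ω
|Z| = √(315.0² + 99.12²) = 330.2 Ω
∠Z = arctan(-99.12/315.0) = -17.47°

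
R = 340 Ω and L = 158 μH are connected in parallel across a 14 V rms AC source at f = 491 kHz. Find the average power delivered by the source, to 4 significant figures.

576.5 mW

ω = 2πf = 3.085e+06 rad/s
X_L = ωL = 487.4 Ω
Parallel: admittances add. Y = 1/R + 1/(jωL)
Y = (0.002941 − j0.002052) S
|Y| = 0.003586 S → |Z| = 1/|Y| = 278.9 Ω, ∠Z = −∠Y = 34.90°
I = V/|Z| = 50.20 mA
P = VI cos φ = 14 × 0.05020 × cos(34.90°) = 576.5 mW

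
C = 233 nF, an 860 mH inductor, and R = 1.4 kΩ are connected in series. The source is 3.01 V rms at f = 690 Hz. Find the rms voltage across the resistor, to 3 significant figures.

1.37 V

ω = 2πf = 4335 rad/s
X_L = ωL = 3730 Ω
X_C = 1/(ωC) = 990 Ω
Net reactance X = X_L − X_C = 2740 Ω
Z = 1400 + j2740 Ω
|Z| = √(1400² + 2740²) = 3080 Ω
I = V/|Z| = 979 μA
V_R = I·|Z_R| = 0.000979 × 1400 = 1.37 V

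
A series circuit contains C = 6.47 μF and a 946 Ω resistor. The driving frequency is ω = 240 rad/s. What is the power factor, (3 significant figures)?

X_C = 1/(ωC) = 644 Ω
Z = 946 − j644 Ω
|Z| = √(946² + 644²) = 1140 Ω
∠Z = arctan(-644/946) = -34.2°
cos φ = cos(-34.2°) = 0.827

0.827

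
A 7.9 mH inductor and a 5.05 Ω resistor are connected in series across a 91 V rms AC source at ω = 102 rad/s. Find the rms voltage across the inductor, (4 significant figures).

14.34 V

X_L = ωL = 0.8058 Ω
Z = 5.050 + j0.8058 Ω
|Z| = √(5.050² + 0.8058²) = 5.114 Ω
I = V/|Z| = 17.79 A
V_L = I·|Z_L| = 17.79 × 0.8058 = 14.34 V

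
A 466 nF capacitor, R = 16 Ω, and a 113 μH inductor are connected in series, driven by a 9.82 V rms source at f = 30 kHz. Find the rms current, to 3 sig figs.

ω = 2πf = 188500 rad/s
X_L = ωL = 21.3 Ω
X_C = 1/(ωC) = 11.4 Ω
Net reactance X = X_L − X_C = 9.92 Ω
Z = 16.0 + j9.92 Ω
|Z| = √(16.0² + 9.92²) = 18.8 Ω
I = V/|Z| = 9.82/18.8 = 522 mA

522 mA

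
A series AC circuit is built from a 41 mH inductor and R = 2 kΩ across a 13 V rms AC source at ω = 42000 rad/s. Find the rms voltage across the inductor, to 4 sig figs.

X_L = ωL = 1722 Ω
Z = 2000 + j1722 Ω
|Z| = √(2000² + 1722²) = 2639 Ω
I = V/|Z| = 4.926 mA
V_L = I·|Z_L| = 0.004926 × 1722 = 8.482 V

8.482 V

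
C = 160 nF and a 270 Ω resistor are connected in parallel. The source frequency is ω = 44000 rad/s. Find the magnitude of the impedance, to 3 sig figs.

126 Ω

X_C = 1/(ωC) = 142 Ω
Parallel: admittances add. Y = 1/R + jωC
Y = (0.00370 + j0.00704) S
|Y| = 0.00795 S → |Z| = 1/|Y| = 126 Ω, ∠Z = −∠Y = -62.3°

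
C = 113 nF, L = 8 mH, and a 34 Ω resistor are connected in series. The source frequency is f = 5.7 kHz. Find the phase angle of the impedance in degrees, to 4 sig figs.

ω = 2πf = 35810 rad/s
X_L = ωL = 286.5 Ω
X_C = 1/(ωC) = 247.1 Ω
Net reactance X = X_L − X_C = 39.42 Ω
Z = 34.00 + j39.42 Ω
|Z| = √(34.00² + 39.42²) = 52.05 Ω
∠Z = arctan(39.42/34.00) = 49.22°

49.22°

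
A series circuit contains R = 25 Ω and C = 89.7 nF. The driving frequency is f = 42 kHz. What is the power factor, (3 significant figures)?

ω = 2πf = 263900 rad/s
X_C = 1/(ωC) = 42.2 Ω
Z = 25.0 − j42.2 Ω
|Z| = √(25.0² + 42.2²) = 49.1 Ω
∠Z = arctan(-42.2/25.0) = -59.4°
cos φ = cos(-59.4°) = 0.509

0.509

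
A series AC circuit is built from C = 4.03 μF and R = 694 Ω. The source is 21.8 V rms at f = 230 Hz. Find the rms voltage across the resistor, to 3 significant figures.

ω = 2πf = 1445 rad/s
X_C = 1/(ωC) = 172 Ω
Z = 694 − j172 Ω
|Z| = √(694² + 172²) = 715 Ω
I = V/|Z| = 30.5 mA
V_R = I·|Z_R| = 0.0305 × 694 = 21.2 V

21.2 V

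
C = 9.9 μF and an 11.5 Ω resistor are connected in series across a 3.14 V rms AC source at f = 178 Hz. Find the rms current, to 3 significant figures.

ω = 2πf = 1118 rad/s
X_C = 1/(ωC) = 90.3 Ω
Z = 11.5 − j90.3 Ω
|Z| = √(11.5² + 90.3²) = 91.0 Ω
I = V/|Z| = 3.14/91.0 = 34.5 mA

34.5 mA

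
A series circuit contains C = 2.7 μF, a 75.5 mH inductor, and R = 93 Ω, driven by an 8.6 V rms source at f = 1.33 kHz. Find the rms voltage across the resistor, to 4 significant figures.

1.347 V

ω = 2πf = 8357 rad/s
X_L = ωL = 630.9 Ω
X_C = 1/(ωC) = 44.32 Ω
Net reactance X = X_L − X_C = 586.6 Ω
Z = 93.00 + j586.6 Ω
|Z| = √(93.00² + 586.6²) = 593.9 Ω
I = V/|Z| = 14.48 mA
V_R = I·|Z_R| = 0.01448 × 93.00 = 1.347 V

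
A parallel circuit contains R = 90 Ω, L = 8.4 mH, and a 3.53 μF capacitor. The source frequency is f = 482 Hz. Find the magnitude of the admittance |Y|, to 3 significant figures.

30.7 mS

ω = 2πf = 3028 rad/s
X_L = ωL = 25.4 Ω
X_C = 1/(ωC) = 93.5 Ω
Parallel: admittances add. Y = 1/R + 1/(jωL) + jωC
Y = (0.0111 − j0.0286) S
|Y| = 0.0307 S → |Z| = 1/|Y| = 32.6 Ω, ∠Z = −∠Y = 68.8°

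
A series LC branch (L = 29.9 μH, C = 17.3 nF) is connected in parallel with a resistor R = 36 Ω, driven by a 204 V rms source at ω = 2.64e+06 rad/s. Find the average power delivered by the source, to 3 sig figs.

1.16 kW

X_L = ωL = 78.9 Ω
X_C = 1/(ωC) = 21.9 Ω
Branch 1: Z₁ = R = 36.0 Ω
Branch 2 (series LC): Z₂ = j(X_L − X_C) = j57.0 Ω
Parallel: Z = Z₁Z₂/(Z₁+Z₂), |Z| = 30.4 Ω, ∠Z = 32.3°
I = V/|Z| = 6.70 A
P = VI cos φ = 204 × 6.70 × cos(32.3°) = 1.16 kW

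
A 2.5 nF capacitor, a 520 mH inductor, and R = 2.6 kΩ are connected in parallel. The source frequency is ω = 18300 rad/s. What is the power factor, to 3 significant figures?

0.988

X_L = ωL = 9520 Ω
X_C = 1/(ωC) = 21900 Ω
Parallel: admittances add. Y = 1/R + 1/(jωL) + jωC
Y = (0.000385 − j5.93e-05) S
|Y| = 0.000389 S → |Z| = 1/|Y| = 2570 Ω, ∠Z = −∠Y = 8.77°
cos φ = cos(8.77°) = 0.988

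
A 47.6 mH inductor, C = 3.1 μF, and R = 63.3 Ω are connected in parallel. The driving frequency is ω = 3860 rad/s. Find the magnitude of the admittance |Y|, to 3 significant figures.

17.1 mS

X_L = ωL = 184 Ω
X_C = 1/(ωC) = 83.6 Ω
Parallel: admittances add. Y = 1/R + 1/(jωL) + jωC
Y = (0.0158 + j0.00652) S
|Y| = 0.0171 S → |Z| = 1/|Y| = 58.5 Ω, ∠Z = −∠Y = -22.4°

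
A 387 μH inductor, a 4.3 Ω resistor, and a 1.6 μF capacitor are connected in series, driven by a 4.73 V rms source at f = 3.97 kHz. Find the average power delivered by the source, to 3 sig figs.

376 mW

ω = 2πf = 24940 rad/s
X_L = ωL = 9.65 Ω
X_C = 1/(ωC) = 25.1 Ω
Net reactance X = X_L − X_C = -15.4 Ω
Z = 4.30 − j15.4 Ω
|Z| = √(4.30² + 15.4²) = 16.0 Ω
∠Z = arctan(-15.4/4.30) = -74.4°
I = V/|Z| = 296 mA
P = VI cos φ = 4.73 × 0.296 × cos(-74.4°) = 376 mW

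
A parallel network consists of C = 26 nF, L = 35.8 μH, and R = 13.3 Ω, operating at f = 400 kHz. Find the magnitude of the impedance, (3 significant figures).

10.8 Ω

ω = 2πf = 2.513e+06 rad/s
X_L = ωL = 90.0 Ω
X_C = 1/(ωC) = 15.3 Ω
Parallel: admittances add. Y = 1/R + 1/(jωL) + jωC
Y = (0.0752 + j0.0542) S
|Y| = 0.0927 S → |Z| = 1/|Y| = 10.8 Ω, ∠Z = −∠Y = -35.8°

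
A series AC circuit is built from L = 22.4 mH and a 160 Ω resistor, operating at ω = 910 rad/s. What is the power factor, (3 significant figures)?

0.992

X_L = ωL = 20.4 Ω
Z = 160 + j20.4 Ω
|Z| = √(160² + 20.4²) = 161 Ω
∠Z = arctan(20.4/160) = 7.26°
cos φ = cos(7.26°) = 0.992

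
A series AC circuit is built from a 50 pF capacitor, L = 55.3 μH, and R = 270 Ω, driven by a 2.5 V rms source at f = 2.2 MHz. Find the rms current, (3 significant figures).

3.41 mA

ω = 2πf = 1.382e+07 rad/s
X_L = ωL = 764 Ω
X_C = 1/(ωC) = 1450 Ω
Net reactance X = X_L − X_C = -682 Ω
Z = 270 − j682 Ω
|Z| = √(270² + 682²) = 734 Ω
I = V/|Z| = 2.5/734 = 3.41 mA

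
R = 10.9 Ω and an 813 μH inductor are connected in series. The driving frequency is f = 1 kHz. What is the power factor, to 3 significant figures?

ω = 2πf = 6283 rad/s
X_L = ωL = 5.11 Ω
Z = 10.9 + j5.11 Ω
|Z| = √(10.9² + 5.11²) = 12.0 Ω
∠Z = arctan(5.11/10.9) = 25.1°
cos φ = cos(25.1°) = 0.905

0.905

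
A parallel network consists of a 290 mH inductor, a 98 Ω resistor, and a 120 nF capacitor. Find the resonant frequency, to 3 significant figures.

ω₀ = 1/√(LC) = 1/√(0.29 × 1.2e-07) = 5361 rad/s
f₀ = ω₀/(2π) = 853 Hz

853 Hz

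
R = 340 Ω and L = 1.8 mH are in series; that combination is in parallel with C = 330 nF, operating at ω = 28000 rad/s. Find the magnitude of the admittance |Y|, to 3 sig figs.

9.27 mS

X_L = ωL = 50.4 Ω
X_C = 1/(ωC) = 108 Ω
Branch 1 (R+jX_L): Z₁ = 340 + j50.4 Ω, |Z₁| = 344 Ω
Branch 2 (−jX_C): Z₂ = −j108 Ω
Parallel: Z = Z₁Z₂/(Z₁+Z₂), |Z| = 108 Ω, ∠Z = -71.9°
|Y| = 1/|Z| = 9.27 mS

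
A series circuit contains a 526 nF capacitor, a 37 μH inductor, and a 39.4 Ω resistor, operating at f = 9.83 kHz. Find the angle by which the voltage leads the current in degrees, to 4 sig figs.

-35.88°

ω = 2πf = 61760 rad/s
X_L = ωL = 2.285 Ω
X_C = 1/(ωC) = 30.78 Ω
Net reactance X = X_L − X_C = -28.50 Ω
Z = 39.40 − j28.50 Ω
|Z| = √(39.40² + 28.50²) = 48.62 Ω
∠Z = arctan(-28.50/39.40) = -35.88°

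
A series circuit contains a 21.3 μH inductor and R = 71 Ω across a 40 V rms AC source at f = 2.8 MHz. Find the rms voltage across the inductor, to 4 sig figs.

ω = 2πf = 1.759e+07 rad/s
X_L = ωL = 374.7 Ω
Z = 71.00 + j374.7 Ω
|Z| = √(71.00² + 374.7²) = 381.4 Ω
I = V/|Z| = 104.9 mA
V_L = I·|Z_L| = 0.1049 × 374.7 = 39.30 V

39.30 V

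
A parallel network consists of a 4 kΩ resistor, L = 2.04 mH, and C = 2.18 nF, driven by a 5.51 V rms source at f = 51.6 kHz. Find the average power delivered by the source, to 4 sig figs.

7.590 mW

ω = 2πf = 324200 rad/s
X_L = ωL = 661.4 Ω
X_C = 1/(ωC) = 1415 Ω
Parallel: admittances add. Y = 1/R + 1/(jωL) + jωC
Y = (0.0002500 − j0.0008052) S
|Y| = 0.0008431 S → |Z| = 1/|Y| = 1186 Ω, ∠Z = −∠Y = 72.75°
I = V/|Z| = 4.645 mA
P = VI cos φ = 5.51 × 0.004645 × cos(72.75°) = 7.590 mW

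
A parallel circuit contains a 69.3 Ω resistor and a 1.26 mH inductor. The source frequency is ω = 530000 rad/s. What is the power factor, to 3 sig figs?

X_L = ωL = 668 Ω
Parallel: admittances add. Y = 1/R + 1/(jωL)
Y = (0.0144 − j0.00150) S
|Y| = 0.0145 S → |Z| = 1/|Y| = 68.9 Ω, ∠Z = −∠Y = 5.92°
cos φ = cos(5.92°) = 0.995

0.995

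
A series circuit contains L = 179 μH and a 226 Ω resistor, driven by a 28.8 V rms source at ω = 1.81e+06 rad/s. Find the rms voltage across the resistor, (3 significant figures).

X_L = ωL = 324 Ω
Z = 226 + j324 Ω
|Z| = √(226² + 324²) = 395 Ω
I = V/|Z| = 72.9 mA
V_R = I·|Z_R| = 0.0729 × 226 = 16.5 V

16.5 V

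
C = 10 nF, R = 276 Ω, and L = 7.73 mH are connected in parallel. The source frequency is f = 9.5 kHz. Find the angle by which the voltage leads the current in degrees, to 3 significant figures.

ω = 2πf = 59690 rad/s
X_L = ωL = 461 Ω
X_C = 1/(ωC) = 1680 Ω
Parallel: admittances add. Y = 1/R + 1/(jωL) + jωC
Y = (0.00362 − j0.00157) S
|Y| = 0.00395 S → |Z| = 1/|Y| = 253 Ω, ∠Z = −∠Y = 23.4°

23.4°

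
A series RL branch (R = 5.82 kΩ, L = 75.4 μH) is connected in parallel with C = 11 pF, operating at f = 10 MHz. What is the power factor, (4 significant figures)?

ω = 2πf = 6.283e+07 rad/s
X_L = ωL = 4738 Ω
X_C = 1/(ωC) = 1447 Ω
Branch 1 (R+jX_L): Z₁ = 5820 + j4738 Ω, |Z₁| = 7504 Ω
Branch 2 (−jX_C): Z₂ = −j1447 Ω
Parallel: Z = Z₁Z₂/(Z₁+Z₂), |Z| = 1624 Ω, ∠Z = -80.34°
cos φ = cos(-80.34°) = 0.1678

0.1678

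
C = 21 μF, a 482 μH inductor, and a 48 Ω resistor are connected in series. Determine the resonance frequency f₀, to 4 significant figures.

ω₀ = 1/√(LC) = 1/√(0.000482 × 2.1e-05) = 9940 rad/s
f₀ = ω₀/(2π) = 1.582 kHz

1.582 kHz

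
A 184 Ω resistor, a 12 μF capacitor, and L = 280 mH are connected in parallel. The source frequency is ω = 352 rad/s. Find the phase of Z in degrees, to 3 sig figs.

47.5°

X_L = ωL = 98.6 Ω
X_C = 1/(ωC) = 237 Ω
Parallel: admittances add. Y = 1/R + 1/(jωL) + jωC
Y = (0.00543 − j0.00592) S
|Y| = 0.00804 S → |Z| = 1/|Y| = 124 Ω, ∠Z = −∠Y = 47.5°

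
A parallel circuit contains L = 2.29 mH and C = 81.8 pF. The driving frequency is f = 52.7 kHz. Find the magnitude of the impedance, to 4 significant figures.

ω = 2πf = 331100 rad/s
X_L = ωL = 758.3 Ω
X_C = 1/(ωC) = 36920 Ω
Parallel: admittances add. Y = 1/(jωL) + jωC
Y = (0 − j0.001292) S
|Y| = 0.001292 S → |Z| = 1/|Y| = 774.2 Ω, ∠Z = −∠Y = 90.00°

774.2 Ω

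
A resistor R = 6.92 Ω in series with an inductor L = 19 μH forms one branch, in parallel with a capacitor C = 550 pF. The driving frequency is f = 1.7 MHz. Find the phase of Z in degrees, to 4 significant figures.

-80.01°

ω = 2πf = 1.068e+07 rad/s
X_L = ωL = 202.9 Ω
X_C = 1/(ωC) = 170.2 Ω
Branch 1 (R+jX_L): Z₁ = 6.920 + j202.9 Ω, |Z₁| = 203.1 Ω
Branch 2 (−jX_C): Z₂ = −j170.2 Ω
Parallel: Z = Z₁Z₂/(Z₁+Z₂), |Z| = 1033 Ω, ∠Z = -80.01°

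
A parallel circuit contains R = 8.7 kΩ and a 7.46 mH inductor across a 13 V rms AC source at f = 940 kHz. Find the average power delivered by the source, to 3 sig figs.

ω = 2πf = 5.906e+06 rad/s
X_L = ωL = 44100 Ω
Parallel: admittances add. Y = 1/R + 1/(jωL)
Y = (0.000115 − j2.27e-05) S
|Y| = 0.000117 S → |Z| = 1/|Y| = 8540 Ω, ∠Z = −∠Y = 11.2°
I = V/|Z| = 1.52 mA
P = VI cos φ = 13 × 0.00152 × cos(11.2°) = 19.4 mW

19.4 mW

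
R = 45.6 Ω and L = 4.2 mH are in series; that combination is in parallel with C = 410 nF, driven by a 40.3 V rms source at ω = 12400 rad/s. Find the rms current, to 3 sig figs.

X_L = ωL = 52.1 Ω
X_C = 1/(ωC) = 197 Ω
Branch 1 (R+jX_L): Z₁ = 45.6 + j52.1 Ω, |Z₁| = 69.2 Ω
Branch 2 (−jX_C): Z₂ = −j197 Ω
Parallel: Z = Z₁Z₂/(Z₁+Z₂), |Z| = 89.8 Ω, ∠Z = 31.3°
I = V/|Z| = 40.3/89.8 = 449 mA

449 mA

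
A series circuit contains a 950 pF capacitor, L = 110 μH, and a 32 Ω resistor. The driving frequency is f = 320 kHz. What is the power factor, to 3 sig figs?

0.105

ω = 2πf = 2.011e+06 rad/s
X_L = ωL = 221 Ω
X_C = 1/(ωC) = 524 Ω
Net reactance X = X_L − X_C = -302 Ω
Z = 32.0 − j302 Ω
|Z| = √(32.0² + 302²) = 304 Ω
∠Z = arctan(-302/32.0) = -84.0°
cos φ = cos(-84.0°) = 0.105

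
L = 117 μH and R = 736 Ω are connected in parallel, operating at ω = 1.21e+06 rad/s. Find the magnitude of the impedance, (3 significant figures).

139 Ω

X_L = ωL = 142 Ω
Parallel: admittances add. Y = 1/R + 1/(jωL)
Y = (0.00136 − j0.00706) S
|Y| = 0.00719 S → |Z| = 1/|Y| = 139 Ω, ∠Z = −∠Y = 79.1°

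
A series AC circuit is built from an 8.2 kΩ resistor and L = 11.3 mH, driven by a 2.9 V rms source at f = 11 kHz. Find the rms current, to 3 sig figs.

352 μA

ω = 2πf = 69120 rad/s
X_L = ωL = 781 Ω
Z = 8200 + j781 Ω
|Z| = √(8200² + 781²) = 8240 Ω
I = V/|Z| = 2.9/8240 = 352 μA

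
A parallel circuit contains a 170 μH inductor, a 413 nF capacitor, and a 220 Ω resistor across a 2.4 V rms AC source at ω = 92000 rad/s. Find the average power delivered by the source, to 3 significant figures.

X_L = ωL = 15.6 Ω
X_C = 1/(ωC) = 26.3 Ω
Parallel: admittances add. Y = 1/R + 1/(jωL) + jωC
Y = (0.00455 − j0.0259) S
|Y| = 0.0263 S → |Z| = 1/|Y| = 38.0 Ω, ∠Z = −∠Y = 80.1°
I = V/|Z| = 63.2 mA
P = VI cos φ = 2.4 × 0.0632 × cos(80.1°) = 26.2 mW

26.2 mW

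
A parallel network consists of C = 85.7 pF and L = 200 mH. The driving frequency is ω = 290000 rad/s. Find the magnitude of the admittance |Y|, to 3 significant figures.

7.61 μS

X_L = ωL = 58000 Ω
X_C = 1/(ωC) = 40200 Ω
Parallel: admittances add. Y = 1/(jωL) + jωC
Y = (0 + j7.61e-06) S
|Y| = 7.61e-06 S → |Z| = 1/|Y| = 131000 Ω, ∠Z = −∠Y = -90.0°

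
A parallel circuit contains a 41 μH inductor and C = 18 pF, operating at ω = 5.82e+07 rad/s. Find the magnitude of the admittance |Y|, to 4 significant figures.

628.5 μS

X_L = ωL = 2386 Ω
X_C = 1/(ωC) = 954.6 Ω
Parallel: admittances add. Y = 1/(jωL) + jωC
Y = (0 + j0.0006285) S
|Y| = 0.0006285 S → |Z| = 1/|Y| = 1591 Ω, ∠Z = −∠Y = -90.00°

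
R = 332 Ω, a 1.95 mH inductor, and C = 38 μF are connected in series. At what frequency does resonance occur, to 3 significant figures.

585 Hz

ω₀ = 1/√(LC) = 1/√(0.00195 × 3.8e-05) = 3674 rad/s
f₀ = ω₀/(2π) = 585 Hz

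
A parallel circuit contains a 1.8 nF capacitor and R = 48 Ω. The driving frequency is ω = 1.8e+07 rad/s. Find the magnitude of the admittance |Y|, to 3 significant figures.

X_C = 1/(ωC) = 30.9 Ω
Parallel: admittances add. Y = 1/R + jωC
Y = (0.0208 + j0.0324) S
|Y| = 0.0385 S → |Z| = 1/|Y| = 26.0 Ω, ∠Z = −∠Y = -57.3°

38.5 mS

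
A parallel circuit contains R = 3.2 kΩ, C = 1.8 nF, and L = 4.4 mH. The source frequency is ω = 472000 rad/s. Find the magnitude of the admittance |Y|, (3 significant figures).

X_L = ωL = 2080 Ω
X_C = 1/(ωC) = 1180 Ω
Parallel: admittances add. Y = 1/R + 1/(jωL) + jωC
Y = (0.000313 + j0.000368) S
|Y| = 0.000483 S → |Z| = 1/|Y| = 2070 Ω, ∠Z = −∠Y = -49.7°

483 μS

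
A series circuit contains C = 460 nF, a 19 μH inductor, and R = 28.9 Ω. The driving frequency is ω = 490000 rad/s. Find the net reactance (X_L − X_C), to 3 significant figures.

4.87 Ω

X_L = ωL = 9.31 Ω
X_C = 1/(ωC) = 4.44 Ω
X = 9.31 − 4.44 = 4.87 Ω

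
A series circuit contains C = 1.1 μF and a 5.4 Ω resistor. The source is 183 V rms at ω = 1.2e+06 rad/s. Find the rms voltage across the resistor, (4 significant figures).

X_C = 1/(ωC) = 0.7576 Ω
Z = 5.400 − j0.7576 Ω
|Z| = √(5.400² + 0.7576²) = 5.453 Ω
I = V/|Z| = 33.56 A
V_R = I·|Z_R| = 33.56 × 5.400 = 181.2 V

181.2 V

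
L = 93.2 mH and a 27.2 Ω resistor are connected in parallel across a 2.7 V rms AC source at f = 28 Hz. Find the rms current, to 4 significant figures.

192.3 mA

ω = 2πf = 175.9 rad/s
X_L = ωL = 16.40 Ω
Parallel: admittances add. Y = 1/R + 1/(jωL)
Y = (0.03676 − j0.06099) S
|Y| = 0.07121 S → |Z| = 1/|Y| = 14.04 Ω, ∠Z = −∠Y = 58.92°
I = V/|Z| = 2.7/14.04 = 192.3 mA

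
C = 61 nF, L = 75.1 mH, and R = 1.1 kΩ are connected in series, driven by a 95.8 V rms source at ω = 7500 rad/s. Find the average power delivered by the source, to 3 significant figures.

2.63 W

X_L = ωL = 563 Ω
X_C = 1/(ωC) = 2190 Ω
Net reactance X = X_L − X_C = -1620 Ω
Z = 1100 − j1620 Ω
|Z| = √(1100² + 1620²) = 1960 Ω
∠Z = arctan(-1620/1100) = -55.9°
I = V/|Z| = 48.9 mA
P = VI cos φ = 95.8 × 0.0489 × cos(-55.9°) = 2.63 W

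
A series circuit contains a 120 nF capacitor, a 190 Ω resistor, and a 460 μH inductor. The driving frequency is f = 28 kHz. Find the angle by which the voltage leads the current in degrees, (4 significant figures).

ω = 2πf = 175900 rad/s
X_L = ωL = 80.93 Ω
X_C = 1/(ωC) = 47.37 Ω
Net reactance X = X_L − X_C = 33.56 Ω
Z = 190.0 + j33.56 Ω
|Z| = √(190.0² + 33.56²) = 192.9 Ω
∠Z = arctan(33.56/190.0) = 10.02°

10.02°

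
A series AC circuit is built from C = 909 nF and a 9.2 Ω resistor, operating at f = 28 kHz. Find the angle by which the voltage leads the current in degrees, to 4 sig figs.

-34.20°

ω = 2πf = 175900 rad/s
X_C = 1/(ωC) = 6.253 Ω
Z = 9.200 − j6.253 Ω
|Z| = √(9.200² + 6.253²) = 11.12 Ω
∠Z = arctan(-6.253/9.200) = -34.20°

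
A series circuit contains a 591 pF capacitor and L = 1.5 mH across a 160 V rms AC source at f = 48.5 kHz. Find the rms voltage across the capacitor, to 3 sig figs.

174 V

ω = 2πf = 304700 rad/s
X_L = ωL = 457 Ω
X_C = 1/(ωC) = 5550 Ω
Net reactance X = X_L − X_C = -5100 Ω
Z = − j5100 Ω
|Z| = √(0² + 5100²) = 5100 Ω
I = V/|Z| = 31.4 mA
V_C = I·|Z_C| = 0.0314 × 5550 = 174 V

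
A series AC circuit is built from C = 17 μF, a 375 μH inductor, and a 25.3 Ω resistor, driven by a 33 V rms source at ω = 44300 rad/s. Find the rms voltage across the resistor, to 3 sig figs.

28.2 V

X_L = ωL = 16.6 Ω
X_C = 1/(ωC) = 1.33 Ω
Net reactance X = X_L − X_C = 15.3 Ω
Z = 25.3 + j15.3 Ω
|Z| = √(25.3² + 15.3²) = 29.6 Ω
I = V/|Z| = 1.12 A
V_R = I·|Z_R| = 1.12 × 25.3 = 28.2 V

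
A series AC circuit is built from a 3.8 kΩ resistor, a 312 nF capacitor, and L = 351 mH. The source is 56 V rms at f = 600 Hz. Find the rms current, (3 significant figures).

14.6 mA

ω = 2πf = 3770 rad/s
X_L = ωL = 1320 Ω
X_C = 1/(ωC) = 850 Ω
Net reactance X = X_L − X_C = 473 Ω
Z = 3800 + j473 Ω
|Z| = √(3800² + 473²) = 3830 Ω
I = V/|Z| = 56/3830 = 14.6 mA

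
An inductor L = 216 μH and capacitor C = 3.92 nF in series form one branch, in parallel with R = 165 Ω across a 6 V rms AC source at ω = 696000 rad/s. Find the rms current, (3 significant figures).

X_L = ωL = 150 Ω
X_C = 1/(ωC) = 367 Ω
Branch 1: Z₁ = R = 165 Ω
Branch 2 (series LC): Z₂ = j(X_L − X_C) = −j216 Ω
Parallel: Z = Z₁Z₂/(Z₁+Z₂), |Z| = 131 Ω, ∠Z = -37.4°
I = V/|Z| = 6/131 = 45.7 mA

45.7 mA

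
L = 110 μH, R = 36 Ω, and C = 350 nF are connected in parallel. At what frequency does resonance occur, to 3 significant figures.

25.7 kHz

ω₀ = 1/√(LC) = 1/√(0.00011 × 3.5e-07) = 161200 rad/s
f₀ = ω₀/(2π) = 25.7 kHz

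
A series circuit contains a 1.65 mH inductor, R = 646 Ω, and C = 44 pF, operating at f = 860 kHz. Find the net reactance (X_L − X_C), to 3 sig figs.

4710 Ω

ω = 2πf = 5.404e+06 rad/s
X_L = ωL = 8920 Ω
X_C = 1/(ωC) = 4210 Ω
X = 8920 − 4210 = 4710 Ω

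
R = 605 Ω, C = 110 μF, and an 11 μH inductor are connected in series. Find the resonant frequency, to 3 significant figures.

4.58 kHz

ω₀ = 1/√(LC) = 1/√(1.1e-05 × 0.00011) = 28750 rad/s
f₀ = ω₀/(2π) = 4.58 kHz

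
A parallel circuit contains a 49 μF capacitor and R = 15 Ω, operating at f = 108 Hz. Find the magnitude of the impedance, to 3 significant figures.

ω = 2πf = 678.6 rad/s
X_C = 1/(ωC) = 30.1 Ω
Parallel: admittances add. Y = 1/R + jωC
Y = (0.0667 + j0.0333) S
|Y| = 0.0745 S → |Z| = 1/|Y| = 13.4 Ω, ∠Z = −∠Y = -26.5°

13.4 Ω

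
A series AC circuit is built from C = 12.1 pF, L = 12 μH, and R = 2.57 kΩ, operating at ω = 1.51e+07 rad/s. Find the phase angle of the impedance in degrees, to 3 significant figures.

X_L = ωL = 181 Ω
X_C = 1/(ωC) = 5470 Ω
Net reactance X = X_L − X_C = -5290 Ω
Z = 2570 − j5290 Ω
|Z| = √(2570² + 5290²) = 5880 Ω
∠Z = arctan(-5290/2570) = -64.1°

-64.1°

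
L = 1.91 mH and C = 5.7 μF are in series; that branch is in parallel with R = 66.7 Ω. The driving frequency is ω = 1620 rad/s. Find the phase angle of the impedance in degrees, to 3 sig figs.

X_L = ωL = 3.09 Ω
X_C = 1/(ωC) = 108 Ω
Branch 1: Z₁ = R = 66.7 Ω
Branch 2 (series LC): Z₂ = j(X_L − X_C) = −j105 Ω
Parallel: Z = Z₁Z₂/(Z₁+Z₂), |Z| = 56.3 Ω, ∠Z = -32.4°

-32.4°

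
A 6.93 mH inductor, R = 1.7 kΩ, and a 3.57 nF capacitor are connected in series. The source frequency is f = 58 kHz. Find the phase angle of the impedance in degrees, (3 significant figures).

45.9°

ω = 2πf = 364400 rad/s
X_L = ωL = 2530 Ω
X_C = 1/(ωC) = 769 Ω
Net reactance X = X_L − X_C = 1760 Ω
Z = 1700 + j1760 Ω
|Z| = √(1700² + 1760²) = 2440 Ω
∠Z = arctan(1760/1700) = 45.9°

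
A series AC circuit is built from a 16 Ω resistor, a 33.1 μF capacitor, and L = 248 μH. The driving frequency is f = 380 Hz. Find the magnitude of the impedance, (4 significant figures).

20.04 Ω

ω = 2πf = 2388 rad/s
X_L = ωL = 0.5921 Ω
X_C = 1/(ωC) = 12.65 Ω
Net reactance X = X_L − X_C = -12.06 Ω
Z = 16.00 − j12.06 Ω
|Z| = √(16.00² + 12.06²) = 20.04 Ω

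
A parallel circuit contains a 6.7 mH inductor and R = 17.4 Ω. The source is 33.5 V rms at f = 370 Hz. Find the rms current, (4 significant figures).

2.887 A

ω = 2πf = 2325 rad/s
X_L = ωL = 15.58 Ω
Parallel: admittances add. Y = 1/R + 1/(jωL)
Y = (0.05747 − j0.06420) S
|Y| = 0.08617 S → |Z| = 1/|Y| = 11.61 Ω, ∠Z = −∠Y = 48.17°
I = V/|Z| = 33.5/11.61 = 2.887 A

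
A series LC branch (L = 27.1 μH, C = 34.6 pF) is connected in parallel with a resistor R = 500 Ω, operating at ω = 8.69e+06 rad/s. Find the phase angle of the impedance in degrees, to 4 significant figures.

X_L = ωL = 235.5 Ω
X_C = 1/(ωC) = 3326 Ω
Branch 1: Z₁ = R = 500.0 Ω
Branch 2 (series LC): Z₂ = j(X_L − X_C) = −j3090 Ω
Parallel: Z = Z₁Z₂/(Z₁+Z₂), |Z| = 493.6 Ω, ∠Z = -9.190°

-9.190°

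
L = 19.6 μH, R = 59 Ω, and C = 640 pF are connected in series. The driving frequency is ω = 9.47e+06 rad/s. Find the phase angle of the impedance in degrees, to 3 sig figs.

X_L = ωL = 186 Ω
X_C = 1/(ωC) = 165 Ω
Net reactance X = X_L − X_C = 20.6 Ω
Z = 59.0 + j20.6 Ω
|Z| = √(59.0² + 20.6²) = 62.5 Ω
∠Z = arctan(20.6/59.0) = 19.3°

19.3°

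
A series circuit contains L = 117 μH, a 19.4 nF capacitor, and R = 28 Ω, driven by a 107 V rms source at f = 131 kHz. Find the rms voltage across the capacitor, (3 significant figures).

ω = 2πf = 823100 rad/s
X_L = ωL = 96.3 Ω
X_C = 1/(ωC) = 62.6 Ω
Net reactance X = X_L − X_C = 33.7 Ω
Z = 28.0 + j33.7 Ω
|Z| = √(28.0² + 33.7²) = 43.8 Ω
I = V/|Z| = 2.44 A
V_C = I·|Z_C| = 2.44 × 62.6 = 153 V

153 V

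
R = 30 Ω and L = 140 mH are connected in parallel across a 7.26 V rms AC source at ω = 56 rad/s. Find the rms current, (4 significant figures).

X_L = ωL = 7.840 Ω
Parallel: admittances add. Y = 1/R + 1/(jωL)
Y = (0.03333 − j0.1276) S
|Y| = 0.1318 S → |Z| = 1/|Y| = 7.585 Ω, ∠Z = −∠Y = 75.35°
I = V/|Z| = 7.26/7.585 = 957.1 mA

957.1 mA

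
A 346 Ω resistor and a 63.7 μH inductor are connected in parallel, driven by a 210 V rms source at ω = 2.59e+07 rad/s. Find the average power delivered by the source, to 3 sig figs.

127 W

X_L = ωL = 1650 Ω
Parallel: admittances add. Y = 1/R + 1/(jωL)
Y = (0.00289 − j0.000606) S
|Y| = 0.00295 S → |Z| = 1/|Y| = 339 Ω, ∠Z = −∠Y = 11.8°
I = V/|Z| = 620 mA
P = VI cos φ = 210 × 0.620 × cos(11.8°) = 127 W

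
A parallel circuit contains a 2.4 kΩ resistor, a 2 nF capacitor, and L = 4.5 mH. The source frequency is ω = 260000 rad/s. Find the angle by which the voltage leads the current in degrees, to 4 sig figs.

38.77°

X_L = ωL = 1170 Ω
X_C = 1/(ωC) = 1923 Ω
Parallel: admittances add. Y = 1/R + 1/(jωL) + jωC
Y = (0.0004167 − j0.0003347) S
|Y| = 0.0005344 S → |Z| = 1/|Y| = 1871 Ω, ∠Z = −∠Y = 38.77°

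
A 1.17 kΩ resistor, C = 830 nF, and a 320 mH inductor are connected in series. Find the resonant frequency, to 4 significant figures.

308.8 Hz

ω₀ = 1/√(LC) = 1/√(0.32 × 8.3e-07) = 1940 rad/s
f₀ = ω₀/(2π) = 308.8 Hz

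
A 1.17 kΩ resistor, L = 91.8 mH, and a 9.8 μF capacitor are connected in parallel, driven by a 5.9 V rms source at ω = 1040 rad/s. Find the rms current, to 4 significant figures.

5.311 mA

X_L = ωL = 95.47 Ω
X_C = 1/(ωC) = 98.12 Ω
Parallel: admittances add. Y = 1/R + 1/(jωL) + jωC
Y = (0.0008547 − j0.0002823) S
|Y| = 0.0009001 S → |Z| = 1/|Y| = 1111 Ω, ∠Z = −∠Y = 18.28°
I = V/|Z| = 5.9/1111 = 5.311 mA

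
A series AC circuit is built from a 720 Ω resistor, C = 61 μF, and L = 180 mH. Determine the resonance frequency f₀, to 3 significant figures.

48.0 Hz

ω₀ = 1/√(LC) = 1/√(0.18 × 6.1e-05) = 301.8 rad/s
f₀ = ω₀/(2π) = 48.0 Hz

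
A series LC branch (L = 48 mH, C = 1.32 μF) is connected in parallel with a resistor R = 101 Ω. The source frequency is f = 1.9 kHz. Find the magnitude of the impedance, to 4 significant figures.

99.07 Ω

ω = 2πf = 11940 rad/s
X_L = ωL = 573.0 Ω
X_C = 1/(ωC) = 63.46 Ω
Branch 1: Z₁ = R = 101.0 Ω
Branch 2 (series LC): Z₂ = j(X_L − X_C) = j509.6 Ω
Parallel: Z = Z₁Z₂/(Z₁+Z₂), |Z| = 99.07 Ω, ∠Z = 11.21°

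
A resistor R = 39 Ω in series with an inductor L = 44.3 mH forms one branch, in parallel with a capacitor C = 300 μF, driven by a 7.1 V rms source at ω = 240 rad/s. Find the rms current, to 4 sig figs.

X_L = ωL = 10.63 Ω
X_C = 1/(ωC) = 13.89 Ω
Branch 1 (R+jX_L): Z₁ = 39.00 + j10.63 Ω, |Z₁| = 40.42 Ω
Branch 2 (−jX_C): Z₂ = −j13.89 Ω
Parallel: Z = Z₁Z₂/(Z₁+Z₂), |Z| = 14.35 Ω, ∠Z = -69.98°
I = V/|Z| = 7.1/14.35 = 494.9 mA

494.9 mA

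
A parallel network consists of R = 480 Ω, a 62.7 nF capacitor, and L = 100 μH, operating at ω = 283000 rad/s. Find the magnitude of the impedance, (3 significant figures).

56.5 Ω

X_L = ωL = 28.3 Ω
X_C = 1/(ωC) = 56.4 Ω
Parallel: admittances add. Y = 1/R + 1/(jωL) + jωC
Y = (0.00208 − j0.0176) S
|Y| = 0.0177 S → |Z| = 1/|Y| = 56.5 Ω, ∠Z = −∠Y = 83.2°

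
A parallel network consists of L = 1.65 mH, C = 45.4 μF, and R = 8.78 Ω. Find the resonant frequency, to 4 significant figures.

581.5 Hz

ω₀ = 1/√(LC) = 1/√(0.00165 × 4.54e-05) = 3654 rad/s
f₀ = ω₀/(2π) = 581.5 Hz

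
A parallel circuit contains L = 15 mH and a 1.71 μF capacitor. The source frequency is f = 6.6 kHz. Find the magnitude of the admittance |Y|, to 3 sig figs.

69.3 mS

ω = 2πf = 41470 rad/s
X_L = ωL = 622 Ω
X_C = 1/(ωC) = 14.1 Ω
Parallel: admittances add. Y = 1/(jωL) + jωC
Y = (0 + j0.0693) S
|Y| = 0.0693 S → |Z| = 1/|Y| = 14.4 Ω, ∠Z = −∠Y = -90.0°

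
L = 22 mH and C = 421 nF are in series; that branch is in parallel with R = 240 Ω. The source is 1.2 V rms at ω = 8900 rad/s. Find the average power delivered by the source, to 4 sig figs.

6.000 mW

X_L = ωL = 195.8 Ω
X_C = 1/(ωC) = 266.9 Ω
Branch 1: Z₁ = R = 240.0 Ω
Branch 2 (series LC): Z₂ = j(X_L − X_C) = −j71.09 Ω
Parallel: Z = Z₁Z₂/(Z₁+Z₂), |Z| = 68.16 Ω, ∠Z = -73.50°
I = V/|Z| = 17.61 mA
P = VI cos φ = 1.2 × 0.01761 × cos(-73.50°) = 6.000 mW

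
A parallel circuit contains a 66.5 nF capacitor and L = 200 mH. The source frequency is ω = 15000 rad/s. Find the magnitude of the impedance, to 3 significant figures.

X_L = ωL = 3000 Ω
X_C = 1/(ωC) = 1000 Ω
Parallel: admittances add. Y = 1/(jωL) + jωC
Y = (0 + j0.000664) S
|Y| = 0.000664 S → |Z| = 1/|Y| = 1510 Ω, ∠Z = −∠Y = -90.0°

1510 Ω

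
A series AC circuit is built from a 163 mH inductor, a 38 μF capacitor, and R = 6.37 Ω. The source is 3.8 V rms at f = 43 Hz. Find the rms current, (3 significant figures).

ω = 2πf = 270.2 rad/s
X_L = ωL = 44.0 Ω
X_C = 1/(ωC) = 97.4 Ω
Net reactance X = X_L − X_C = -53.4 Ω
Z = 6.37 − j53.4 Ω
|Z| = √(6.37² + 53.4²) = 53.7 Ω
I = V/|Z| = 3.8/53.7 = 70.7 mA

70.7 mA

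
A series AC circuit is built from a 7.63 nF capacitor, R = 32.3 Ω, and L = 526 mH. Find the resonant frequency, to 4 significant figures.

ω₀ = 1/√(LC) = 1/√(0.526 × 7.63e-09) = 15790 rad/s
f₀ = ω₀/(2π) = 2.512 kHz

2.512 kHz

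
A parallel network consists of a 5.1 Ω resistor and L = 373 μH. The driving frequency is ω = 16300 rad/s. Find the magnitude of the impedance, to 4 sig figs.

3.907 Ω

X_L = ωL = 6.080 Ω
Parallel: admittances add. Y = 1/R + 1/(jωL)
Y = (0.1961 − j0.1645) S
|Y| = 0.2559 S → |Z| = 1/|Y| = 3.907 Ω, ∠Z = −∠Y = 39.99°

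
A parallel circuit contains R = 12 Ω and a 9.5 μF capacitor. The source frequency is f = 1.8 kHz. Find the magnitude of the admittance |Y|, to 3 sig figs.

ω = 2πf = 11310 rad/s
X_C = 1/(ωC) = 9.31 Ω
Parallel: admittances add. Y = 1/R + jωC
Y = (0.0833 + j0.107) S
|Y| = 0.136 S → |Z| = 1/|Y| = 7.35 Ω, ∠Z = −∠Y = -52.2°

136 mS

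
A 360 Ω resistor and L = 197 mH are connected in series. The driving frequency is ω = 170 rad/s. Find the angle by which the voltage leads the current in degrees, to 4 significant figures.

X_L = ωL = 33.49 Ω
Z = 360.0 + j33.49 Ω
|Z| = √(360.0² + 33.49²) = 361.6 Ω
∠Z = arctan(33.49/360.0) = 5.315°

5.315°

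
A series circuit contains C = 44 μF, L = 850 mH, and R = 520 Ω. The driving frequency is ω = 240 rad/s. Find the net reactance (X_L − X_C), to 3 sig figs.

109 Ω

X_L = ωL = 204 Ω
X_C = 1/(ωC) = 94.7 Ω
X = 204 − 94.7 = 109 Ω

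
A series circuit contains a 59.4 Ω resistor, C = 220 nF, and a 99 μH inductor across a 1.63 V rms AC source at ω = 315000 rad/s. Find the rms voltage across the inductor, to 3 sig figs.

0.824 V

X_L = ωL = 31.2 Ω
X_C = 1/(ωC) = 14.4 Ω
Net reactance X = X_L − X_C = 16.8 Ω
Z = 59.4 + j16.8 Ω
|Z| = √(59.4² + 16.8²) = 61.7 Ω
I = V/|Z| = 26.4 mA
V_L = I·|Z_L| = 0.0264 × 31.2 = 0.824 V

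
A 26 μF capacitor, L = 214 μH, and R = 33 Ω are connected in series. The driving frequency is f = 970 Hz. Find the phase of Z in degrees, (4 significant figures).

ω = 2πf = 6095 rad/s
X_L = ωL = 1.304 Ω
X_C = 1/(ωC) = 6.311 Ω
Net reactance X = X_L − X_C = -5.006 Ω
Z = 33.00 − j5.006 Ω
|Z| = √(33.00² + 5.006²) = 33.38 Ω
∠Z = arctan(-5.006/33.00) = -8.627°

-8.627°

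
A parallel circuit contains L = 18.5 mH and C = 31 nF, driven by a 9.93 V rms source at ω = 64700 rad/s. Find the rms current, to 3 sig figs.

11.6 mA

X_L = ωL = 1200 Ω
X_C = 1/(ωC) = 499 Ω
Parallel: admittances add. Y = 1/(jωL) + jωC
Y = (0 + j0.00117) S
|Y| = 0.00117 S → |Z| = 1/|Y| = 855 Ω, ∠Z = −∠Y = -90.0°
I = V/|Z| = 9.93/855 = 11.6 mA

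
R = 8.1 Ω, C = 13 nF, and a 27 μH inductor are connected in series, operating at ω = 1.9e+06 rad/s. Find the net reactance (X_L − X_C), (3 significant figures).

X_L = ωL = 51.3 Ω
X_C = 1/(ωC) = 40.5 Ω
X = 51.3 − 40.5 = 10.8 Ω

10.8 Ω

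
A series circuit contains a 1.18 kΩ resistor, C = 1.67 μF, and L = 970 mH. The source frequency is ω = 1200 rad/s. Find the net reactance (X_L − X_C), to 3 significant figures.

X_L = ωL = 1160 Ω
X_C = 1/(ωC) = 499 Ω
X = 1160 − 499 = 665 Ω

665 Ω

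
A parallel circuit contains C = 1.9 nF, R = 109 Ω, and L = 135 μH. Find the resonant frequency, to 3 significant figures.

314 kHz

ω₀ = 1/√(LC) = 1/√(0.000135 × 1.9e-09) = 1.974e+06 rad/s
f₀ = ω₀/(2π) = 314 kHz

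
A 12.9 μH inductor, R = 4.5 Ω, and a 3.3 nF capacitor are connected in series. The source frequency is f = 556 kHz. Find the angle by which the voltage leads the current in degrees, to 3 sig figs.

-83.8°

ω = 2πf = 3.493e+06 rad/s
X_L = ωL = 45.1 Ω
X_C = 1/(ωC) = 86.7 Ω
Net reactance X = X_L − X_C = -41.7 Ω
Z = 4.50 − j41.7 Ω
|Z| = √(4.50² + 41.7²) = 41.9 Ω
∠Z = arctan(-41.7/4.50) = -83.8°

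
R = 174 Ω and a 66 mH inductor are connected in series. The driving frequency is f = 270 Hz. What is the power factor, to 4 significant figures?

0.8409

ω = 2πf = 1696 rad/s
X_L = ωL = 112.0 Ω
Z = 174.0 + j112.0 Ω
|Z| = √(174.0² + 112.0²) = 206.9 Ω
∠Z = arctan(112.0/174.0) = 32.76°
cos φ = cos(32.76°) = 0.8409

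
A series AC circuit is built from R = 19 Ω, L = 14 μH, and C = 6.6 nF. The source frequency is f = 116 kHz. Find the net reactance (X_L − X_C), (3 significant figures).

ω = 2πf = 728800 rad/s
X_L = ωL = 10.2 Ω
X_C = 1/(ωC) = 208 Ω
X = 10.2 − 208 = -198 Ω

-198 Ω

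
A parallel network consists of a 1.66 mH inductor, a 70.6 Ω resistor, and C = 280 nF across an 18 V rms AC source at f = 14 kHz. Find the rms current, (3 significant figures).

ω = 2πf = 87960 rad/s
X_L = ωL = 146 Ω
X_C = 1/(ωC) = 40.6 Ω
Parallel: admittances add. Y = 1/R + 1/(jωL) + jωC
Y = (0.0142 + j0.0178) S
|Y| = 0.0227 S → |Z| = 1/|Y| = 44.0 Ω, ∠Z = −∠Y = -51.5°
I = V/|Z| = 18/44.0 = 409 mA

409 mA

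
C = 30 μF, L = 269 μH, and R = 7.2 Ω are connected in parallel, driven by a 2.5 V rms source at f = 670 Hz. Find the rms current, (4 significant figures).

1.924 A

ω = 2πf = 4210 rad/s
X_L = ωL = 1.132 Ω
X_C = 1/(ωC) = 7.918 Ω
Parallel: admittances add. Y = 1/R + 1/(jωL) + jωC
Y = (0.1389 − j0.7568) S
|Y| = 0.7694 S → |Z| = 1/|Y| = 1.300 Ω, ∠Z = −∠Y = 79.60°
I = V/|Z| = 2.5/1.300 = 1.924 A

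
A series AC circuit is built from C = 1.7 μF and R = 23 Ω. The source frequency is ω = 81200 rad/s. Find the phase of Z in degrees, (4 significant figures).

X_C = 1/(ωC) = 7.244 Ω
Z = 23.00 − j7.244 Ω
|Z| = √(23.00² + 7.244²) = 24.11 Ω
∠Z = arctan(-7.244/23.00) = -17.48°

-17.48°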